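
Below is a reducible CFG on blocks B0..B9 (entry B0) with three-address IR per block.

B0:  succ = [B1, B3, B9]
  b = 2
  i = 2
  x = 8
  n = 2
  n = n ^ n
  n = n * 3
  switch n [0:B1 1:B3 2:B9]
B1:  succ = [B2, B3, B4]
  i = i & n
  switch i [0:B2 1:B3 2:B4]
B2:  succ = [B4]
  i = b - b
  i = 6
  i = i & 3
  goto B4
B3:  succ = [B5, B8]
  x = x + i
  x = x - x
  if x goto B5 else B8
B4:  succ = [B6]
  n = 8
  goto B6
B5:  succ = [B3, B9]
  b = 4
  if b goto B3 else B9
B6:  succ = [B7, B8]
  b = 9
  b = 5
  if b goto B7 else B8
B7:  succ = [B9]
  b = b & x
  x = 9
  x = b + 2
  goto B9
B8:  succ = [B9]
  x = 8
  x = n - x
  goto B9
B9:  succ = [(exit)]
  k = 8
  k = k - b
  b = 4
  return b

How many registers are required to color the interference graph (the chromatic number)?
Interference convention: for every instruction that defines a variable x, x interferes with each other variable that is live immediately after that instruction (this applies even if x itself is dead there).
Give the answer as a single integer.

Block summaries:
  B0 def {b,i,n,x} use ∅
  B1 def {i} use {i,n}
  B2 def {i} use {b}
  B3 def {x} use {i,x}
  B4 def {n} use ∅
  B5 def {b} use ∅
  B6 def {b} use ∅
  B7 def {b,x} use {b,x}
  B8 def {x} use {n}
  B9 def {b,k} use {b}

Backward fixpoint:
  B0: in=∅ out={b,i,n,x}
  B1: in={b,i,n,x} out={b,i,n,x}
  B2: in={b,x} out={x}
  B3: in={b,i,n,x} out={b,i,n,x}
  B4: in={x} out={n,x}
  B5: in={i,n,x} out={b,i,n,x}
  B6: in={n,x} out={b,n,x}
  B7: in={b,x} out={b}
  B8: in={b,n} out={b}
  B9: in={b} out=∅

Conflict graph:
  b: {i,k,n,x}
  i: {b,n,x}
  k: {b}
  n: {b,i,x}
  x: {b,i,n}

Chromatic number:
  {b,i,n,x} pairwise interfere (4-clique) ⇒ χ ≥ 4
  4-colouring: R0={b}  R1={i,k}  R2={n}  R3={x}
  χ = 4

Answer: 4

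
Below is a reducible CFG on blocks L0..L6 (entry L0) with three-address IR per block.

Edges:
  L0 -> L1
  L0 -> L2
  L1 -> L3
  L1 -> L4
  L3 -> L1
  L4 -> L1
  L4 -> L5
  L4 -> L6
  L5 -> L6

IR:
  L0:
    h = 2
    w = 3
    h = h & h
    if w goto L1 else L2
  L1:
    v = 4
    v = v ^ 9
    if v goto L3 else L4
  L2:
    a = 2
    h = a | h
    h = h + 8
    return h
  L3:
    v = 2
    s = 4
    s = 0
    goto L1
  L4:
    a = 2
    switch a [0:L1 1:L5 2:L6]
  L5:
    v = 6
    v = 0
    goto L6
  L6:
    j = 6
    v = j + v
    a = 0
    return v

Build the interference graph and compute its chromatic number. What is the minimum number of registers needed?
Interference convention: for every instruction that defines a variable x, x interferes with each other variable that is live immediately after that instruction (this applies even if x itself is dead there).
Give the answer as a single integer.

Answer: 2

Derivation:
Per-block:
  L0: def={h,w} ue=∅
  L1: def={v} ue=∅
  L2: def={a,h} ue={h}
  L3: def={s,v} ue=∅
  L4: def={a} ue=∅
  L5: def={v} ue=∅
  L6: def={a,j,v} ue={v}

Live sets:
  L0 li=∅ lo={h}
  L1 li=∅ lo={v}
  L2 li={h} lo=∅
  L3 li=∅ lo=∅
  L4 li={v} lo={v}
  L5 li=∅ lo={v}
  L6 li={v} lo=∅

Interfere edges:
  a↔{h,v}
  h↔{a,w}
  j↔{v}
  s↔∅
  v↔{a,j}
  w↔{h}

Colouring:
  lower bound: {a,h} mutually conflict ⇒ χ ≥ 2
  2-colouring: c0={a,j,s,w}  c1={h,v}
  χ = 2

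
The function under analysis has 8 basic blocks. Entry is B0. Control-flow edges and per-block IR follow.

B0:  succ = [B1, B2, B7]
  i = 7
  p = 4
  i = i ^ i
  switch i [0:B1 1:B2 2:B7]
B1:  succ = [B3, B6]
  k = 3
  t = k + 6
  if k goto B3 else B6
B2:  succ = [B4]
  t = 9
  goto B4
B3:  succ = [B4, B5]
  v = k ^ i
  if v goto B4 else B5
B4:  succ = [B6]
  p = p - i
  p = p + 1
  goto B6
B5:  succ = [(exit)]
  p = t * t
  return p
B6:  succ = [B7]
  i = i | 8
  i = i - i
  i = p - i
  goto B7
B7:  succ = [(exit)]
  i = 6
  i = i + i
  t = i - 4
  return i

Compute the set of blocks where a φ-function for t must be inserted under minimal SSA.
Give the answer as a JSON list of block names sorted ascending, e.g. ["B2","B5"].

idom tree: B1←B0 B2←B0 B3←B1 B4←B0 B5←B3 B6←B0 B7←B0
Dom at joins:
  B4: preds {B2,B3}: {B0,B2} ∩ {B0,B1,B3} = {B0}; idom=B0
  B6: preds {B1,B4}: {B0,B1} ∩ {B0,B4} = {B0}; idom=B0
  B7: preds {B0,B6}: {B0} ∩ {B0,B6} = {B0}; idom=B0

DF walk-up:
  join B4 pred B2: B2 stop@B0
  join B4 pred B3: B3→B1 stop@B0
  join B6 pred B1: B1 stop@B0
  join B6 pred B4: B4 stop@B0
  join B7 pred B0: · stop@B0
  join B7 pred B6: B6 stop@B0
  B0 → ∅
  B1 → {B4,B6}
  B2 → {B4}
  B3 → {B4}
  B4 → {B6}
  B5 → ∅
  B6 → {B7}
  B7 → ∅

φ for t: defs {B1,B2,B7}
  DF⁺ = {B4,B6,B7}

Answer: ["B4", "B6", "B7"]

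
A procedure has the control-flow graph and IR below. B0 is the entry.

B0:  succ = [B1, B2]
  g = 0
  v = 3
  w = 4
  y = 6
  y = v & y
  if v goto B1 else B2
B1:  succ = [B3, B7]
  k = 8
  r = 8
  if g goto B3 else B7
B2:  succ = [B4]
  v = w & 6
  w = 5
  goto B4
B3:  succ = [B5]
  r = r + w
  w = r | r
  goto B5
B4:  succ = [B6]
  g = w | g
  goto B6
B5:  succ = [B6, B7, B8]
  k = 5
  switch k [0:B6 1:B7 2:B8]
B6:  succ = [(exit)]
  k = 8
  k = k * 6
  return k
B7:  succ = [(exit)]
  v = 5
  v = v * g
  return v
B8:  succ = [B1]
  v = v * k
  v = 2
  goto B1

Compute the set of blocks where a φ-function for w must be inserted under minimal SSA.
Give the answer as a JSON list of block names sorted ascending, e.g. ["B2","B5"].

idom tree: B1←B0 B2←B0 B3←B1 B4←B2 B5←B3 B6←B0 B7←B1 B8←B5
Join-block Dom:
  B1: preds {B0,B8}: {B0} ∩ {B0,B1,B3,B5,B8} = {B0}; idom=B0
  B6: preds {B4,B5}: {B0,B2,B4} ∩ {B0,B1,B3,B5} = {B0}; idom=B0
  B7: preds {B1,B5}: {B0,B1} ∩ {B0,B1,B3,B5} = {B0,B1}; idom=B1

Frontier:
  join B1 pred B0: · stop@B0
  join B1 pred B8: B8→B5→B3→B1 stop@B0
  join B6 pred B4: B4→B2 stop@B0
  join B6 pred B5: B5→B3→B1 stop@B0
  join B7 pred B1: · stop@B1
  join B7 pred B5: B5→B3 stop@B1
  DF(B0)=∅
  DF(B1)={B1,B6}
  DF(B2)={B6}
  DF(B3)={B1,B6,B7}
  DF(B4)={B6}
  DF(B5)={B1,B6,B7}
  DF(B6)=∅
  DF(B7)=∅
  DF(B8)={B1}

φ for w: defs {B0,B2,B3}
  DF⁺ = {B1,B6,B7}

Answer: ["B1", "B6", "B7"]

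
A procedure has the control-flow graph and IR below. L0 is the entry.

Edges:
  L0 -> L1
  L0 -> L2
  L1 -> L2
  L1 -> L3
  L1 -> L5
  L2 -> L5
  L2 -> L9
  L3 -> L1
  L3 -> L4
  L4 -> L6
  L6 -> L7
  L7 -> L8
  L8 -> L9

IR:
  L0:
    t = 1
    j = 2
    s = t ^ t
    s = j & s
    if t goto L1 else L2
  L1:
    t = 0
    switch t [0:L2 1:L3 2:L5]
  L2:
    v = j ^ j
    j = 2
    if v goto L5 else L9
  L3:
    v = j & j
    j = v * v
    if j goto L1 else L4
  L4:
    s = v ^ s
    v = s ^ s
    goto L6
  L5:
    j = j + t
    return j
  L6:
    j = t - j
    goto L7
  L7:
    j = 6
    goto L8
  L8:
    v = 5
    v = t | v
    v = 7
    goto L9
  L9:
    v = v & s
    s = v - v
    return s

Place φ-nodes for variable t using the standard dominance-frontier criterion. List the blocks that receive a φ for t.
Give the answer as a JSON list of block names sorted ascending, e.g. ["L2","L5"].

Answer: ["L1", "L2", "L5", "L9"]

Analysis:
idom tree: L1←L0 L2←L0 L3←L1 L4←L3 L5←L0 L6←L4 L7←L6 L8←L7 L9←L0
Dom at joins:
  L1: preds {L0,L3}: {L0} ∩ {L0,L1,L3} = {L0}; idom=L0
  L2: preds {L0,L1}: {L0} ∩ {L0,L1} = {L0}; idom=L0
  L5: preds {L1,L2}: {L0,L1} ∩ {L0,L2} = {L0}; idom=L0
  L9: preds {L2,L8}: {L0,L2} ∩ {L0,L1,L3,L4,L6,L7,L8} = {L0}; idom=L0

DF walk-up:
  join L1 pred L0: · stop@L0
  join L1 pred L3: L3→L1 stop@L0
  join L2 pred L0: · stop@L0
  join L2 pred L1: L1 stop@L0
  join L5 pred L1: L1 stop@L0
  join L5 pred L2: L2 stop@L0
  join L9 pred L2: L2 stop@L0
  join L9 pred L8: L8→L7→L6→L4→L3→L1 stop@L0
  L0 → ∅
  L1 → {L1,L2,L5,L9}
  L2 → {L5,L9}
  L3 → {L1,L9}
  L4 → {L9}
  L5 → ∅
  L6 → {L9}
  L7 → {L9}
  L8 → {L9}
  L9 → ∅

φ for t: defs {L0,L1}
  DF⁺ = {L1,L2,L5,L9}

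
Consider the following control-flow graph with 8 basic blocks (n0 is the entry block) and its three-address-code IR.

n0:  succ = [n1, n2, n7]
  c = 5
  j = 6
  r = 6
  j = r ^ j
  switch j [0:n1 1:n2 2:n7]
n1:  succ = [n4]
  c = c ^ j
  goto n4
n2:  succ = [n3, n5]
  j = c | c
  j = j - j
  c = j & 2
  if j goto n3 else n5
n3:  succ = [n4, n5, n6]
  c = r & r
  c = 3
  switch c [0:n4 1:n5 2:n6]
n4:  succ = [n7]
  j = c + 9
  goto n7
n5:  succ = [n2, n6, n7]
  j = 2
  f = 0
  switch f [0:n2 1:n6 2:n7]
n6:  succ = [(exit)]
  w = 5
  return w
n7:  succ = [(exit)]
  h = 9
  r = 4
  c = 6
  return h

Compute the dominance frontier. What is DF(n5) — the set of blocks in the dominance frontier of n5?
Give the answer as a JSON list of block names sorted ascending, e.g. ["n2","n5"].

idom tree: n1←n0 n2←n0 n3←n2 n4←n0 n5←n2 n6←n2 n7←n0
Dom∩ at merges:
  n2: preds {n0,n5}: {n0} ∩ {n0,n2,n5} = {n0}; idom=n0
  n4: preds {n1,n3}: {n0,n1} ∩ {n0,n2,n3} = {n0}; idom=n0
  n5: preds {n2,n3}: {n0,n2} ∩ {n0,n2,n3} = {n0,n2}; idom=n2
  n6: preds {n3,n5}: {n0,n2,n3} ∩ {n0,n2,n5} = {n0,n2}; idom=n2
  n7: preds {n0,n4,n5}: {n0} ∩ {n0,n4} ∩ {n0,n2,n5} = {n0}; idom=n0

DF walk-up:
  n2←n0: walk · to n0
  n2←n5: walk n5→n2 to n0
  n4←n1: walk n1 to n0
  n4←n3: walk n3→n2 to n0
  n5←n2: walk · to n2
  n5←n3: walk n3 to n2
  n6←n3: walk n3 to n2
  n6←n5: walk n5 to n2
  n7←n0: walk · to n0
  n7←n4: walk n4 to n0
  n7←n5: walk n5→n2 to n0
  n0 → ∅
  n1 → {n4}
  n2 → {n2,n4,n7}
  n3 → {n4,n5,n6}
  n4 → {n7}
  n5 → {n2,n6,n7}
  n6 → ∅
  n7 → ∅

DF(n5) = ["n2", "n6", "n7"]

Answer: ["n2", "n6", "n7"]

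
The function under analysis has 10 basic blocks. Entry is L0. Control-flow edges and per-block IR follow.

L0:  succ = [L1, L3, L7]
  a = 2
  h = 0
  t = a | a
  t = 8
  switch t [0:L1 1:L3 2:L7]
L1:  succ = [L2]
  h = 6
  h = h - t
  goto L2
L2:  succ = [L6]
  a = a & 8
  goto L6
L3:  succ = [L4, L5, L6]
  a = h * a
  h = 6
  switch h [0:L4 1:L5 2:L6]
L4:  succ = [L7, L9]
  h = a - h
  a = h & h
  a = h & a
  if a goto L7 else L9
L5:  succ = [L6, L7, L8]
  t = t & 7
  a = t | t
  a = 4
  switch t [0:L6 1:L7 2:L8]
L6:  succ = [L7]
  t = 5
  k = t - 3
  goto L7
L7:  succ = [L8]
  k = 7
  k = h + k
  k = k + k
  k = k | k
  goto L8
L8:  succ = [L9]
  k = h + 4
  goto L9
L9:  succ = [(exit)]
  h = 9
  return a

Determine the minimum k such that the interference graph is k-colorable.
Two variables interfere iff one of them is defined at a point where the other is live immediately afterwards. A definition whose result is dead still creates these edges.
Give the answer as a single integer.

Answer: 3

Working:
Block summaries:
  L0: def={a,h,t} ue=∅
  L1: def={h} ue={t}
  L2: def={a} ue={a}
  L3: def={a,h} ue={a,h}
  L4: def={a,h} ue={a,h}
  L5: def={a,t} ue={t}
  L6: def={k,t} ue=∅
  L7: def={k} ue={h}
  L8: def={k} ue={h}
  L9: def={h} ue={a}

Liveness:
  L0 li=∅ lo={a,h,t}
  L1 li={a,t} lo={a,h}
  L2 li={a,h} lo={a,h}
  L3 li={a,h,t} lo={a,h,t}
  L4 li={a,h} lo={a,h}
  L5 li={h,t} lo={a,h}
  L6 li={a,h} lo={a,h}
  L7 li={a,h} lo={a,h}
  L8 li={a,h} lo={a}
  L9 li={a} lo=∅

Interference:
  a: {h,k,t}
  h: {a,k,t}
  k: {a,h}
  t: {a,h}

Chromatic number:
  {a,h,k} pairwise interfere (3-clique) ⇒ χ ≥ 3
  3-colouring: r0={a}  r1={h}  r2={k,t}
  χ = 3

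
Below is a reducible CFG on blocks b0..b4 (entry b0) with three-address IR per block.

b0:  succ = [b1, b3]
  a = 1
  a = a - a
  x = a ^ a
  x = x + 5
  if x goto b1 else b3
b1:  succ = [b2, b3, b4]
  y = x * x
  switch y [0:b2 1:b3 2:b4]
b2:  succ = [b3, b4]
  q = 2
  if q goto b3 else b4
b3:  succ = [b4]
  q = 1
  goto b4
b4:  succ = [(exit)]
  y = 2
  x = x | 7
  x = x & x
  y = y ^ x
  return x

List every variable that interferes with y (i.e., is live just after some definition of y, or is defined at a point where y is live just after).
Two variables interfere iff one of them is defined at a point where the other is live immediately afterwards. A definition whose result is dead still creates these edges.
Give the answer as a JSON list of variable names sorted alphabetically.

Answer: ["x"]

Analysis:
def/use:
  b0: {a,x} / ∅
  b1: {y} / {x}
  b2: {q} / ∅
  b3: {q} / ∅
  b4: {x,y} / {x}

Backward fixpoint:
  b0 li=∅ lo={x}
  b1 li={x} lo={x}
  b2 li={x} lo={x}
  b3 li={x} lo={x}
  b4 li={x} lo=∅

Interference:
  a↔∅
  q↔{x}
  x↔{q,y}
  y↔{x}

N(y) = ["x"]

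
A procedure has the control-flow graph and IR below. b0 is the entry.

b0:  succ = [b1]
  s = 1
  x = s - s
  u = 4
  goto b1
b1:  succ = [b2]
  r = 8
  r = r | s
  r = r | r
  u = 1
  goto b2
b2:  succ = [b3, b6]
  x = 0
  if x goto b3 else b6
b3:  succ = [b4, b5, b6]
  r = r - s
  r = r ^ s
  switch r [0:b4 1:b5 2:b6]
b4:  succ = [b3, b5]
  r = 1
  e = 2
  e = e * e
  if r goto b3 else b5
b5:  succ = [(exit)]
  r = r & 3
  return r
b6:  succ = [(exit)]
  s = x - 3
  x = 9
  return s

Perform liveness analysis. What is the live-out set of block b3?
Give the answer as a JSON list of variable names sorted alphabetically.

Answer: ["r", "s", "x"]

Derivation:
Block summaries:
  b0: def={s,u,x} ue=∅
  b1: def={r,u} ue={s}
  b2: def={x} ue=∅
  b3: def={r} ue={r,s}
  b4: def={e,r} ue=∅
  b5: def={r} ue={r}
  b6: def={s,x} ue={x}

Liveness:
  live b0: ∅→{s}
  live b1: {s}→{r,s}
  live b2: {r,s}→{r,s,x}
  live b3: {r,s,x}→{r,s,x}
  live b4: {s,x}→{r,s,x}
  live b5: {r}→∅
  live b6: {x}→∅

live-out(b3) = ["r", "s", "x"]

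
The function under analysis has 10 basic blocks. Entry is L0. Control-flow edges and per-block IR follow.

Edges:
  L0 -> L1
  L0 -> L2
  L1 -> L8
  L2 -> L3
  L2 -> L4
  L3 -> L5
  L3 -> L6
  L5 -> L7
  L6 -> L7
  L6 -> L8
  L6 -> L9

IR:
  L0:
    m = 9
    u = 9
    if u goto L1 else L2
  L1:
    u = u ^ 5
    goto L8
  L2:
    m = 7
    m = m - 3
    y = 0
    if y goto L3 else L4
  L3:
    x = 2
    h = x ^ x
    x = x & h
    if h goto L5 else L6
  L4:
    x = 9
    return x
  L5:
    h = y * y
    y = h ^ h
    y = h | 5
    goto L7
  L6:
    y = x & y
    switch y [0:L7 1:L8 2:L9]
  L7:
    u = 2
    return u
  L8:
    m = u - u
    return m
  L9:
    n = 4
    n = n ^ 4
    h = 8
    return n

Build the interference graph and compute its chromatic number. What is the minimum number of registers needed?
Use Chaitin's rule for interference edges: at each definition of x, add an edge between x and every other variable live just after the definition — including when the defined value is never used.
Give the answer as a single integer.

Answer: 4

Derivation:
Block summaries:
  L0 def {m,u} use ∅
  L1 def {u} use {u}
  L2 def {m,y} use ∅
  L3 def {h,x} use ∅
  L4 def {x} use ∅
  L5 def {h,y} use {y}
  L6 def {y} use {x,y}
  L7 def {u} use ∅
  L8 def {m} use {u}
  L9 def {h,n} use ∅

Live sets:
  live L0: ∅→{u}
  live L1: {u}→{u}
  live L2: {u}→{u,y}
  live L3: {u,y}→{u,x,y}
  live L4: ∅→∅
  live L5: {y}→∅
  live L6: {u,x,y}→{u}
  live L7: ∅→∅
  live L8: {u}→∅
  live L9: ∅→∅

Interfere edges:
  h — {n,u,x,y}
  m — {u}
  n — {h}
  u — {h,m,x,y}
  x — {h,u,y}
  y — {h,u,x}

Colouring:
  lower bound: {h,u,x,y} mutually conflict ⇒ χ ≥ 4
  4-colouring: R0={h,m}  R1={n,u}  R2={x}  R3={y}
  χ = 4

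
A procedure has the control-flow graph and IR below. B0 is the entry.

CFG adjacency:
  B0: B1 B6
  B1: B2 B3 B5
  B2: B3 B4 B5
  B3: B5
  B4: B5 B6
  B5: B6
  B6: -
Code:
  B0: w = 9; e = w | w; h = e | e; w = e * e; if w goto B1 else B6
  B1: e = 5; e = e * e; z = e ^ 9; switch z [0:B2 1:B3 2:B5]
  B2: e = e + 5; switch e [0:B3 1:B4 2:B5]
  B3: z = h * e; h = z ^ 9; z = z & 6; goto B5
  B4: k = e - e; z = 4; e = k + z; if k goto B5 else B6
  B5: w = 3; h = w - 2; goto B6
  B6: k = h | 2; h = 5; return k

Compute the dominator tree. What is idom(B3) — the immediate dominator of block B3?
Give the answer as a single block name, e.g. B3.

Answer: B1

Analysis:
idom tree: B1←B0 B2←B1 B3←B1 B4←B2 B5←B1 B6←B0
Dom∩ at merges:
  B3: preds {B1,B2}: {B0,B1} ∩ {B0,B1,B2} = {B0,B1}; idom=B1
  B5: preds {B1,B2,B3,B4}: {B0,B1} ∩ {B0,B1,B2} ∩ {B0,B1,B3} ∩ {B0,B1,B2,B4} = {B0,B1}; idom=B1
  B6: preds {B0,B4,B5}: {B0} ∩ {B0,B1,B2,B4} ∩ {B0,B1,B5} = {B0}; idom=B0

idom(B3) = B1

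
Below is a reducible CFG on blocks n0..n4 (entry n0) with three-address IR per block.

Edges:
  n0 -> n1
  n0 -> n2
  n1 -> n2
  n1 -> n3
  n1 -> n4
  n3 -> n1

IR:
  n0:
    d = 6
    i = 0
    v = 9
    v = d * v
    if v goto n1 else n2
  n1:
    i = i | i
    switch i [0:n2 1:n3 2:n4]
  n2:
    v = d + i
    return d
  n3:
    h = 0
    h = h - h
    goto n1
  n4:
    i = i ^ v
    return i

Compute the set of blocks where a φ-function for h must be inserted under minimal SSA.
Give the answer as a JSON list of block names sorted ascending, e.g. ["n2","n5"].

Answer: ["n1", "n2"]

Analysis:
idom tree: n1←n0 n2←n0 n3←n1 n4←n1
Join-block Dom:
  n1: preds {n0,n3}: {n0} ∩ {n0,n1,n3} = {n0}; idom=n0
  n2: preds {n0,n1}: {n0} ∩ {n0,n1} = {n0}; idom=n0

DF walk-up:
  join n1 pred n0: · stop@n0
  join n1 pred n3: n3→n1 stop@n0
  join n2 pred n0: · stop@n0
  join n2 pred n1: n1 stop@n0
  n0 → ∅
  n1 → {n1,n2}
  n2 → ∅
  n3 → {n1}
  n4 → ∅

φ for h: defs {n3}
  DF⁺ = {n1,n2}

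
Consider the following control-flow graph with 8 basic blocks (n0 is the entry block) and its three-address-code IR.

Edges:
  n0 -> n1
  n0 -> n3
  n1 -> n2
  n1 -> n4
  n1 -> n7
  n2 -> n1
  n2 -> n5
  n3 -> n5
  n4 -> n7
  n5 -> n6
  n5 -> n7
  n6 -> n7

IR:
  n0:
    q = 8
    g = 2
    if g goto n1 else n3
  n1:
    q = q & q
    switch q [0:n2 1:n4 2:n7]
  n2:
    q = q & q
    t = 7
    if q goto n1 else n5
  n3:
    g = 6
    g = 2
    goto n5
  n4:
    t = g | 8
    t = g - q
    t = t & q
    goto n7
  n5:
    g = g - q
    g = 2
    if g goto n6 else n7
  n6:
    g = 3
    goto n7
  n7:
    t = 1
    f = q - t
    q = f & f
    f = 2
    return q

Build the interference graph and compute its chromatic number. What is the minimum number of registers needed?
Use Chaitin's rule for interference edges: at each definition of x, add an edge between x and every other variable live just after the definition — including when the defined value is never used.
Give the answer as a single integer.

Per-block:
  n0 def {g,q} use ∅
  n1 def {q} use {q}
  n2 def {q,t} use {q}
  n3 def {g} use ∅
  n4 def {t} use {g,q}
  n5 def {g} use {g,q}
  n6 def {g} use ∅
  n7 def {f,q,t} use {q}

Live sets:
  n0: in=∅ out={g,q}
  n1: in={g,q} out={g,q}
  n2: in={g,q} out={g,q}
  n3: in={q} out={g,q}
  n4: in={g,q} out={q}
  n5: in={g,q} out={q}
  n6: in={q} out={q}
  n7: in={q} out=∅

Interference:
  f — {q}
  g — {q,t}
  q — {f,g,t}
  t — {g,q}

Chromatic number:
  clique {g,q,t} ⇒ need ≥ 3
  assign f→r1 g→r1 q→r0 t→r2 — no edge inside a register ⇒ χ ≤ 3
  χ = 3

Answer: 3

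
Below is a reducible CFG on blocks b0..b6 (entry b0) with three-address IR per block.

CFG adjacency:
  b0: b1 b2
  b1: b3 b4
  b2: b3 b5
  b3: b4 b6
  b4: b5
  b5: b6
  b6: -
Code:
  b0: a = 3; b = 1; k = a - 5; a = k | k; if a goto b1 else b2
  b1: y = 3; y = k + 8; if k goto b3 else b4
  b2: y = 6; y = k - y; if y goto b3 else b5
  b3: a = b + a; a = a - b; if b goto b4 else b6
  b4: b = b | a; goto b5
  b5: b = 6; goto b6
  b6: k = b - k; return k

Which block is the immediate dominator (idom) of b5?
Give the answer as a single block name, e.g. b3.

idom tree: b1←b0 b2←b0 b3←b0 b4←b0 b5←b0 b6←b0
Join-block Dom:
  b3: preds {b1,b2}: {b0,b1} ∩ {b0,b2} = {b0}; idom=b0
  b4: preds {b1,b3}: {b0,b1} ∩ {b0,b3} = {b0}; idom=b0
  b5: preds {b2,b4}: {b0,b2} ∩ {b0,b4} = {b0}; idom=b0
  b6: preds {b3,b5}: {b0,b3} ∩ {b0,b5} = {b0}; idom=b0

idom(b5) = b0

Answer: b0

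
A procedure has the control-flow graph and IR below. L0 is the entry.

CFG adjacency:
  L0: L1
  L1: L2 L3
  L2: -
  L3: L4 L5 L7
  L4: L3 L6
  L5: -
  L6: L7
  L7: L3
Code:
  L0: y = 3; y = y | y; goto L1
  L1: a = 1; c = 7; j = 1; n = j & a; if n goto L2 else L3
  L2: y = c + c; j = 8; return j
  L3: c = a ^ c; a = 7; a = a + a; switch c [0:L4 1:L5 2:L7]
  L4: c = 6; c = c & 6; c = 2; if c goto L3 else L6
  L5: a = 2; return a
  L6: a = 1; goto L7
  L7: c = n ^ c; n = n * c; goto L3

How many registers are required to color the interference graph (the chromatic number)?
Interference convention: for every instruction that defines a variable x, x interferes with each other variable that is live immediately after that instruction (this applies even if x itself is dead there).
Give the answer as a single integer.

Answer: 3

Working:
def/use:
  L0: {y} / ∅
  L1: {a,c,j,n} / ∅
  L2: {j,y} / {c}
  L3: {a,c} / {a,c}
  L4: {c} / ∅
  L5: {a} / ∅
  L6: {a} / ∅
  L7: {c,n} / {c,n}

Liveness:
  L0 li=∅ lo=∅
  L1 li=∅ lo={a,c,n}
  L2 li={c} lo=∅
  L3 li={a,c,n} lo={a,c,n}
  L4 li={a,n} lo={a,c,n}
  L5 li=∅ lo=∅
  L6 li={c,n} lo={a,c,n}
  L7 li={a,c,n} lo={a,c,n}

Interference:
  a — {c,j,n}
  c — {a,j,n}
  j — {a,c}
  n — {a,c}
  y — ∅

Colouring:
  {a,c,j} pairwise interfere (3-clique) ⇒ χ ≥ 3
  3-colouring: r0={a,y}  r1={c}  r2={j,n}
  χ = 3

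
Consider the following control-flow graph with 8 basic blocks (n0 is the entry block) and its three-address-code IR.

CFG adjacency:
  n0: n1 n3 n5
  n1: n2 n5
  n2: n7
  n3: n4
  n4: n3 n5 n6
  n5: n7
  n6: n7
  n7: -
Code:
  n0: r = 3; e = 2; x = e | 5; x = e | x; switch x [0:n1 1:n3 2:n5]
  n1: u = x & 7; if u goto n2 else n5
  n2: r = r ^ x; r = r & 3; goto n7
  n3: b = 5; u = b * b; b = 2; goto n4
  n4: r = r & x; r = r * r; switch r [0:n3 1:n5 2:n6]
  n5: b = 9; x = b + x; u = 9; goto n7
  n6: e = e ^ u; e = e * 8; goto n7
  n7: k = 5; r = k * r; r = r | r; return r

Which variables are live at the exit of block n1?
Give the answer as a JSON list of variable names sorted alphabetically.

Answer: ["r", "x"]

Analysis:
Block summaries:
  n0 def {e,r,x} use ∅
  n1 def {u} use {x}
  n2 def {r} use {r,x}
  n3 def {b,u} use ∅
  n4 def {r} use {r,x}
  n5 def {b,u,x} use {x}
  n6 def {e} use {e,u}
  n7 def {k,r} use {r}

Liveness:
  live n0: ∅→{e,r,x}
  live n1: {r,x}→{r,x}
  live n2: {r,x}→{r}
  live n3: {e,r,x}→{e,r,u,x}
  live n4: {e,r,u,x}→{e,r,u,x}
  live n5: {r,x}→{r}
  live n6: {e,r,u}→{r}
  live n7: {r}→∅

live-out(n1) = ["r", "x"]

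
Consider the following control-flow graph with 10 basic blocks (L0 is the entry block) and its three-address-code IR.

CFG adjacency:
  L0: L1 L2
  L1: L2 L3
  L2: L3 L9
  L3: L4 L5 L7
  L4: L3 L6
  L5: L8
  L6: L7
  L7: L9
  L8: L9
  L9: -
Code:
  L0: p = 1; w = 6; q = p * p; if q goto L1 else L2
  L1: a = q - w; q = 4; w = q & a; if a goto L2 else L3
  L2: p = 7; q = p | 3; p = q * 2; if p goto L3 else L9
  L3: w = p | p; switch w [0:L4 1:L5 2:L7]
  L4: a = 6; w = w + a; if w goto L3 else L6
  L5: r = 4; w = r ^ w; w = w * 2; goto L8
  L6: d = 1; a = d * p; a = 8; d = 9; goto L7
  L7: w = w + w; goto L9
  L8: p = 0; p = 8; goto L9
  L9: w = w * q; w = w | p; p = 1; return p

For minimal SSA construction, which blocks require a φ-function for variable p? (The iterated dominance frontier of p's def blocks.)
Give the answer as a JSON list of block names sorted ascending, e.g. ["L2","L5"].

Answer: ["L3", "L9"]

Derivation:
idom tree: L1←L0 L2←L0 L3←L0 L4←L3 L5←L3 L6←L4 L7←L3 L8←L5 L9←L0
Dom at joins:
  L2: preds {L0,L1}: {L0} ∩ {L0,L1} = {L0}; idom=L0
  L3: preds {L1,L2,L4}: {L0,L1} ∩ {L0,L2} ∩ {L0,L3,L4} = {L0}; idom=L0
  L7: preds {L3,L6}: {L0,L3} ∩ {L0,L3,L4,L6} = {L0,L3}; idom=L3
  L9: preds {L2,L7,L8}: {L0,L2} ∩ {L0,L3,L7} ∩ {L0,L3,L5,L8} = {L0}; idom=L0

Frontier:
  join L2 pred L0: · stop@L0
  join L2 pred L1: L1 stop@L0
  join L3 pred L1: L1 stop@L0
  join L3 pred L2: L2 stop@L0
  join L3 pred L4: L4→L3 stop@L0
  join L7 pred L3: · stop@L3
  join L7 pred L6: L6→L4 stop@L3
  join L9 pred L2: L2 stop@L0
  join L9 pred L7: L7→L3 stop@L0
  join L9 pred L8: L8→L5→L3 stop@L0
  L0 → ∅
  L1 → {L2,L3}
  L2 → {L3,L9}
  L3 → {L3,L9}
  L4 → {L3,L7}
  L5 → {L9}
  L6 → {L7}
  L7 → {L9}
  L8 → {L9}
  L9 → ∅

φ for p: defs {L0,L2,L8,L9}
  DF⁺ = {L3,L9}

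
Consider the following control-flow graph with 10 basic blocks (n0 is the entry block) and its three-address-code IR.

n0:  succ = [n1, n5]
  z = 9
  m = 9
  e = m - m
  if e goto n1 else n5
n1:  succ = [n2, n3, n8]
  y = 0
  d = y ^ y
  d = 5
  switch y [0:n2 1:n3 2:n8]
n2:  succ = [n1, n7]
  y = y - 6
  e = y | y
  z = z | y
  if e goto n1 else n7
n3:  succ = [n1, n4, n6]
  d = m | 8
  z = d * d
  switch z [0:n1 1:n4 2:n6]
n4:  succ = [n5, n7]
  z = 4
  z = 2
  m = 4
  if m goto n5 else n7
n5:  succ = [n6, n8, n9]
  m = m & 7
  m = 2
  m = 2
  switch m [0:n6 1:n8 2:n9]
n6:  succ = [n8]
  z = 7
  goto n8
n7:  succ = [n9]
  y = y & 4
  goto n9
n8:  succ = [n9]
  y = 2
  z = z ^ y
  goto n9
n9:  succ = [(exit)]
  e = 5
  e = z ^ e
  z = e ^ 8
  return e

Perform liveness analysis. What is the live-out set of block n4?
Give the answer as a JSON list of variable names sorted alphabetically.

Answer: ["m", "y", "z"]

Derivation:
Block summaries:
  n0: {e,m,z} / ∅
  n1: {d,y} / ∅
  n2: {e,y,z} / {y,z}
  n3: {d,z} / {m}
  n4: {m,z} / ∅
  n5: {m} / {m}
  n6: {z} / ∅
  n7: {y} / {y}
  n8: {y,z} / {z}
  n9: {e,z} / {z}

Live sets:
  n0 li=∅ lo={m,z}
  n1 li={m,z} lo={m,y,z}
  n2 li={m,y,z} lo={m,y,z}
  n3 li={m,y} lo={m,y,z}
  n4 li={y} lo={m,y,z}
  n5 li={m,z} lo={z}
  n6 li=∅ lo={z}
  n7 li={y,z} lo={z}
  n8 li={z} lo={z}
  n9 li={z} lo=∅

live-out(n4) = ["m", "y", "z"]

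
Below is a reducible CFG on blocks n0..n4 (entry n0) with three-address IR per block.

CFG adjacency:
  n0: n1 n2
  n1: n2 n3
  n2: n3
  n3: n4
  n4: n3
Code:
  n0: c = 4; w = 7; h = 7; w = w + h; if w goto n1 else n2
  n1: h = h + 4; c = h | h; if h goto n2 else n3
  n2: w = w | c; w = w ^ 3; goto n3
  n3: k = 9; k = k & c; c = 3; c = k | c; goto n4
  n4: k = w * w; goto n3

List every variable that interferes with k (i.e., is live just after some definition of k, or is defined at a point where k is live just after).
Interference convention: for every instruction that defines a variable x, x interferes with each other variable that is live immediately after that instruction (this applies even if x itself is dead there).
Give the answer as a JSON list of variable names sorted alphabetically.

def/use:
  n0: {c,h,w} / ∅
  n1: {c,h} / {h}
  n2: {w} / {c,w}
  n3: {c,k} / {c}
  n4: {k} / {w}

Live sets:
  n0: in=∅ out={c,h,w}
  n1: in={h,w} out={c,w}
  n2: in={c,w} out={c,w}
  n3: in={c,w} out={c,w}
  n4: in={c,w} out={c,w}

Interference:
  c — {h,k,w}
  h — {c,w}
  k — {c,w}
  w — {c,h,k}

N(k) = ["c", "w"]

Answer: ["c", "w"]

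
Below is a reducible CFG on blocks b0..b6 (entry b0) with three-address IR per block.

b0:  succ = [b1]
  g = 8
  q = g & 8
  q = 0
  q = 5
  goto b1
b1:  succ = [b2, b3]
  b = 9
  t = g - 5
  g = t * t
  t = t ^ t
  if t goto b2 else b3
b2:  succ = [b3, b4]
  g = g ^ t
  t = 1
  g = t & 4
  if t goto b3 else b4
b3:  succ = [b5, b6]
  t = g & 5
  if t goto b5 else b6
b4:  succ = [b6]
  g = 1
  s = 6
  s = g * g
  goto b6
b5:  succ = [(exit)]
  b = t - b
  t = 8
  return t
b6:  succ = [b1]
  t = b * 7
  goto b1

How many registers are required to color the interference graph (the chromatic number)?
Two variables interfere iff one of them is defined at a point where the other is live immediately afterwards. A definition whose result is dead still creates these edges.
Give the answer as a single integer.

def/use:
  b0: {g,q} / ∅
  b1: {b,g,t} / {g}
  b2: {g,t} / {g,t}
  b3: {t} / {g}
  b4: {g,s} / ∅
  b5: {b,t} / {b,t}
  b6: {t} / {b}

Live sets:
  b0: in=∅ out={g}
  b1: in={g} out={b,g,t}
  b2: in={b,g,t} out={b,g}
  b3: in={b,g} out={b,g,t}
  b4: in={b} out={b,g}
  b5: in={b,t} out=∅
  b6: in={b,g} out={g}

Interfere edges:
  b: {g,s,t}
  g: {b,q,s,t}
  q: {g}
  s: {b,g}
  t: {b,g}

Colouring:
  clique {b,g,s} ⇒ need ≥ 3
  assign b→c1 g→c0 q→c1 s→c2 t→c2 — no edge inside a register ⇒ χ ≤ 3
  χ = 3

Answer: 3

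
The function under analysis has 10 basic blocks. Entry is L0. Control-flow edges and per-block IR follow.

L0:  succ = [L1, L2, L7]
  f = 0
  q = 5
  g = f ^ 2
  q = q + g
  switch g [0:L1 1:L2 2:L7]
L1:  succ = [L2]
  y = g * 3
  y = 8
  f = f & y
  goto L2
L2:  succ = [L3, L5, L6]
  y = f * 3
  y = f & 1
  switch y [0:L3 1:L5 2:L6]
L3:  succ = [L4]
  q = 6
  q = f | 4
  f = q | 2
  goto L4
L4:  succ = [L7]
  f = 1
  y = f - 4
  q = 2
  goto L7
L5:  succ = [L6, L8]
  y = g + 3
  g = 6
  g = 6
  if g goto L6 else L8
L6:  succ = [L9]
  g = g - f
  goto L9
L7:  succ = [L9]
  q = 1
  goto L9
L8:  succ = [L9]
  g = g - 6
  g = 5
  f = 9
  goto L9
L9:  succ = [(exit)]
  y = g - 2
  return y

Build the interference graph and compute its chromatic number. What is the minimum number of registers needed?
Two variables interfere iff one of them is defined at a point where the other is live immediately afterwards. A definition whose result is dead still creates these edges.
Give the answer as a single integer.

Block summaries:
  L0: def={f,g,q} ue=∅
  L1: def={f,y} ue={f,g}
  L2: def={y} ue={f}
  L3: def={f,q} ue={f}
  L4: def={f,q,y} ue=∅
  L5: def={g,y} ue={g}
  L6: def={g} ue={f,g}
  L7: def={q} ue=∅
  L8: def={f,g} ue={g}
  L9: def={y} ue={g}

Live sets:
  L0: in=∅ out={f,g}
  L1: in={f,g} out={f,g}
  L2: in={f,g} out={f,g}
  L3: in={f,g} out={g}
  L4: in={g} out={g}
  L5: in={f,g} out={f,g}
  L6: in={f,g} out={g}
  L7: in={g} out={g}
  L8: in={g} out={g}
  L9: in={g} out=∅

Interference:
  f: {g,q,y}
  g: {f,q,y}
  q: {f,g}
  y: {f,g}

Chromatic number:
  clique {f,g,q} ⇒ need ≥ 3
  assign f→R0 g→R1 q→R2 y→R2 — no edge inside a register ⇒ χ ≤ 3
  χ = 3

Answer: 3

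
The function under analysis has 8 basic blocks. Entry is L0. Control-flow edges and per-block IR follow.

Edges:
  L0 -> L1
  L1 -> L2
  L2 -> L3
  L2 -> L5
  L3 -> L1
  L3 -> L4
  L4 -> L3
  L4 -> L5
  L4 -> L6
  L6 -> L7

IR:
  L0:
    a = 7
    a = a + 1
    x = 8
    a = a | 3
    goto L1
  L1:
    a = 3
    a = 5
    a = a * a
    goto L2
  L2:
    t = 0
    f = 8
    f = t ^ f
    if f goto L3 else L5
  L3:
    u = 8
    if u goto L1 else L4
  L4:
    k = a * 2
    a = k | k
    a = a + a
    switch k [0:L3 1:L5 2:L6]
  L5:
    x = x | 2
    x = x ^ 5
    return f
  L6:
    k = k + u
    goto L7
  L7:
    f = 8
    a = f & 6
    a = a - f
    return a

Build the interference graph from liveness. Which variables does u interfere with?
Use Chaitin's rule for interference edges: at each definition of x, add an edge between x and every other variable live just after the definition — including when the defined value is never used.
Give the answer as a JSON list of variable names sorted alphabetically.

Answer: ["a", "f", "k", "x"]

Derivation:
Per-block:
  L0: def={a,x} ue=∅
  L1: def={a} ue=∅
  L2: def={f,t} ue=∅
  L3: def={u} ue=∅
  L4: def={a,k} ue={a}
  L5: def={x} ue={f,x}
  L6: def={k} ue={k,u}
  L7: def={a,f} ue=∅

Liveness:
  L0: in=∅ out={x}
  L1: in={x} out={a,x}
  L2: in={a,x} out={a,f,x}
  L3: in={a,f,x} out={a,f,u,x}
  L4: in={a,f,u,x} out={a,f,k,u,x}
  L5: in={f,x} out=∅
  L6: in={k,u} out=∅
  L7: in=∅ out=∅

Interfere edges:
  a — {f,k,t,u,x}
  f — {a,k,t,u,x}
  k — {a,f,u,x}
  t — {a,f,x}
  u — {a,f,k,x}
  x — {a,f,k,t,u}

N(u) = ["a", "f", "k", "x"]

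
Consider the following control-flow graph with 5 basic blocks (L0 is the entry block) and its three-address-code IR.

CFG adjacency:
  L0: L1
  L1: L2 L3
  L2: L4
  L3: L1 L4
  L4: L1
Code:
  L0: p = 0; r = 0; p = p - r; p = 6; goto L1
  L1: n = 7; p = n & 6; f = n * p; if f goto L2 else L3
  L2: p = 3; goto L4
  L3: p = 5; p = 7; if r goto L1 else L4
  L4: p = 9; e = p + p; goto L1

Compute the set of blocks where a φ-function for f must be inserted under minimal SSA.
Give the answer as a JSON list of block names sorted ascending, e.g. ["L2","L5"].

Answer: ["L1"]

Analysis:
idom tree: L1←L0 L2←L1 L3←L1 L4←L1
Dom∩ at merges:
  L1: preds {L0,L3,L4}: {L0} ∩ {L0,L1,L3} ∩ {L0,L1,L4} = {L0}; idom=L0
  L4: preds {L2,L3}: {L0,L1,L2} ∩ {L0,L1,L3} = {L0,L1}; idom=L1

DF walk-up:
  join L1 pred L0: · stop@L0
  join L1 pred L3: L3→L1 stop@L0
  join L1 pred L4: L4→L1 stop@L0
  join L4 pred L2: L2 stop@L1
  join L4 pred L3: L3 stop@L1
  DF(L0)=∅
  DF(L1)={L1}
  DF(L2)={L4}
  DF(L3)={L1,L4}
  DF(L4)={L1}

φ for f: defs {L1}
  DF⁺ = {L1}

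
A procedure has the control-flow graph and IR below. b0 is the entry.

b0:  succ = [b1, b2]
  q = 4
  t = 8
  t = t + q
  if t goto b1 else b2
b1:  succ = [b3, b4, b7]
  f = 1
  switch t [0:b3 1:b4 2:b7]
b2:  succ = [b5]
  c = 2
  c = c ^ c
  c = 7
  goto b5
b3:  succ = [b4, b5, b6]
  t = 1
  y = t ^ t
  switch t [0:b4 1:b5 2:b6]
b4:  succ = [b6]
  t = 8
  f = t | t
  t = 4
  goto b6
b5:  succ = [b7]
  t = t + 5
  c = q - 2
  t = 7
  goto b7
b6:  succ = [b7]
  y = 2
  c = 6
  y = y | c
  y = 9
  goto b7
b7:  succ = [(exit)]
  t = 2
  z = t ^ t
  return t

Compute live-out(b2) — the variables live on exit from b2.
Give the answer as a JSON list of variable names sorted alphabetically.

def/use:
  b0: def={q,t} ue=∅
  b1: def={f} ue={t}
  b2: def={c} ue=∅
  b3: def={t,y} ue=∅
  b4: def={f,t} ue=∅
  b5: def={c,t} ue={q,t}
  b6: def={c,y} ue=∅
  b7: def={t,z} ue=∅

Backward fixpoint:
  b0: in=∅ out={q,t}
  b1: in={q,t} out={q}
  b2: in={q,t} out={q,t}
  b3: in={q} out={q,t}
  b4: in=∅ out=∅
  b5: in={q,t} out=∅
  b6: in=∅ out=∅
  b7: in=∅ out=∅

live-out(b2) = ["q", "t"]

Answer: ["q", "t"]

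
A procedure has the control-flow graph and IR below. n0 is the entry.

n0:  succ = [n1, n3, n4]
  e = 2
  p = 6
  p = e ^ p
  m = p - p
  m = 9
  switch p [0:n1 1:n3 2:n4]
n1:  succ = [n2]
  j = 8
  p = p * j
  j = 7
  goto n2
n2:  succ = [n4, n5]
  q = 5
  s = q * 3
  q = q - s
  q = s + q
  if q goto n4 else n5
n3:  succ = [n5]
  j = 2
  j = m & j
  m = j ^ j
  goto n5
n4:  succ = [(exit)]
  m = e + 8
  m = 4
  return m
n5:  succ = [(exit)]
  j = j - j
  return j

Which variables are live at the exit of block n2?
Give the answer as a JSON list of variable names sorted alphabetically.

Answer: ["e", "j"]

Derivation:
Per-block:
  n0: {e,m,p} / ∅
  n1: {j,p} / {p}
  n2: {q,s} / ∅
  n3: {j,m} / {m}
  n4: {m} / {e}
  n5: {j} / {j}

Backward fixpoint:
  n0: in=∅ out={e,m,p}
  n1: in={e,p} out={e,j}
  n2: in={e,j} out={e,j}
  n3: in={m} out={j}
  n4: in={e} out=∅
  n5: in={j} out=∅

live-out(n2) = ["e", "j"]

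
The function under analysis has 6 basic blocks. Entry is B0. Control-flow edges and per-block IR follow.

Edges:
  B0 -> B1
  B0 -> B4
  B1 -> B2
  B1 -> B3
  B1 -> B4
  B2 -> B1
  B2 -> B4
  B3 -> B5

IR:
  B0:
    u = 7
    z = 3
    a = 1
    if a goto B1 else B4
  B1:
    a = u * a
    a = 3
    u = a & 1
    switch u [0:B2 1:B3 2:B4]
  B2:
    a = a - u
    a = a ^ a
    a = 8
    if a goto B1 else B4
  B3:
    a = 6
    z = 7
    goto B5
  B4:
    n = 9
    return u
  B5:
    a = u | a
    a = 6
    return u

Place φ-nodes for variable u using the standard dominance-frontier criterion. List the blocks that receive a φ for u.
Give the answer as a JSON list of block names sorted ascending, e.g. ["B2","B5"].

Answer: ["B1", "B4"]

Derivation:
idom tree: B1←B0 B2←B1 B3←B1 B4←B0 B5←B3
Dom∩ at merges:
  B1: preds {B0,B2}: {B0} ∩ {B0,B1,B2} = {B0}; idom=B0
  B4: preds {B0,B1,B2}: {B0} ∩ {B0,B1} ∩ {B0,B1,B2} = {B0}; idom=B0

DF walk-up:
  join B1 pred B0: · stop@B0
  join B1 pred B2: B2→B1 stop@B0
  join B4 pred B0: · stop@B0
  join B4 pred B1: B1 stop@B0
  join B4 pred B2: B2→B1 stop@B0
  DF(B0)=∅
  DF(B1)={B1,B4}
  DF(B2)={B1,B4}
  DF(B3)=∅
  DF(B4)=∅
  DF(B5)=∅

φ for u: defs {B0,B1}
  DF⁺ = {B1,B4}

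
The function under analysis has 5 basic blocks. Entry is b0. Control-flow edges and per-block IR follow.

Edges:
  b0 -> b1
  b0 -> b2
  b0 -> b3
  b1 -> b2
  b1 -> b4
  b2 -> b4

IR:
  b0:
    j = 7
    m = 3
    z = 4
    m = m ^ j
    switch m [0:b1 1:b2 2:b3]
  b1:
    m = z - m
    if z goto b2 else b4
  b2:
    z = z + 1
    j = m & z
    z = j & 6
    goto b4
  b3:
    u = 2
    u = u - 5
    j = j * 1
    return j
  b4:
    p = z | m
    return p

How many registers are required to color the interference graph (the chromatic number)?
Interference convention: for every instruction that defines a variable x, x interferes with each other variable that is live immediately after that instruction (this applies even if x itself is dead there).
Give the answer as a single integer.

Answer: 3

Analysis:
def/use:
  b0: {j,m,z} / ∅
  b1: {m} / {m,z}
  b2: {j,z} / {m,z}
  b3: {j,u} / {j}
  b4: {p} / {m,z}

Backward fixpoint:
  b0 li=∅ lo={j,m,z}
  b1 li={m,z} lo={m,z}
  b2 li={m,z} lo={m,z}
  b3 li={j} lo=∅
  b4 li={m,z} lo=∅

Conflict graph:
  j↔{m,u,z}
  m↔{j,z}
  p↔∅
  u↔{j}
  z↔{j,m}

Colouring:
  lower bound: {j,m,z} mutually conflict ⇒ χ ≥ 3
  assign j→r0 m→r1 p→r0 u→r1 z→r2 — no edge inside a register ⇒ χ ≤ 3
  χ = 3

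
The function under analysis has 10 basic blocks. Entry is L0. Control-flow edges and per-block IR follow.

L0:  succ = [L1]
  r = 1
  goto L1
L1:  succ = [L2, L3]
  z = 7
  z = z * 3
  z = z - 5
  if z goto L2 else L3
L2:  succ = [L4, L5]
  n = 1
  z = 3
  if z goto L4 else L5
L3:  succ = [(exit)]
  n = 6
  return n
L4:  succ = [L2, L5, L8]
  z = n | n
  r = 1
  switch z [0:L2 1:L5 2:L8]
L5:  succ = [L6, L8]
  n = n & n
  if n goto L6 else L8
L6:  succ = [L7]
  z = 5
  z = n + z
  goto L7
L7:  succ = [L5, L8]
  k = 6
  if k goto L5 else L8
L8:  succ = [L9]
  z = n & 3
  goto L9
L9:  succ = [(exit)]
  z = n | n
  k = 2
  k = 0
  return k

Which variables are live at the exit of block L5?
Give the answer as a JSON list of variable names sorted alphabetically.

def/use:
  L0: {r} / ∅
  L1: {z} / ∅
  L2: {n,z} / ∅
  L3: {n} / ∅
  L4: {r,z} / {n}
  L5: {n} / {n}
  L6: {z} / {n}
  L7: {k} / ∅
  L8: {z} / {n}
  L9: {k,z} / {n}

Backward fixpoint:
  L0 li=∅ lo=∅
  L1 li=∅ lo=∅
  L2 li=∅ lo={n}
  L3 li=∅ lo=∅
  L4 li={n} lo={n}
  L5 li={n} lo={n}
  L6 li={n} lo={n}
  L7 li={n} lo={n}
  L8 li={n} lo={n}
  L9 li={n} lo=∅

live-out(L5) = ["n"]

Answer: ["n"]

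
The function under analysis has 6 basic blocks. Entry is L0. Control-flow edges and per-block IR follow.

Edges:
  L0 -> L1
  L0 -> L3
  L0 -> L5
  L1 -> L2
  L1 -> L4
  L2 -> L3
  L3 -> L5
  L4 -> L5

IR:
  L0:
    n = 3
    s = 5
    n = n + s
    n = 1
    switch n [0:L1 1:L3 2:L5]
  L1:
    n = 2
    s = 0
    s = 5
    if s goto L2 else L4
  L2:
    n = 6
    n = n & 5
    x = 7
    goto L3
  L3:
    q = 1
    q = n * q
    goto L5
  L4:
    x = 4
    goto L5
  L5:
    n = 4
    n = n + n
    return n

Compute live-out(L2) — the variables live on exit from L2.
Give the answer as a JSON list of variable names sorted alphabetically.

def/use:
  L0 def {n,s} use ∅
  L1 def {n,s} use ∅
  L2 def {n,x} use ∅
  L3 def {q} use {n}
  L4 def {x} use ∅
  L5 def {n} use ∅

Liveness:
  L0: in=∅ out={n}
  L1: in=∅ out=∅
  L2: in=∅ out={n}
  L3: in={n} out=∅
  L4: in=∅ out=∅
  L5: in=∅ out=∅

live-out(L2) = ["n"]

Answer: ["n"]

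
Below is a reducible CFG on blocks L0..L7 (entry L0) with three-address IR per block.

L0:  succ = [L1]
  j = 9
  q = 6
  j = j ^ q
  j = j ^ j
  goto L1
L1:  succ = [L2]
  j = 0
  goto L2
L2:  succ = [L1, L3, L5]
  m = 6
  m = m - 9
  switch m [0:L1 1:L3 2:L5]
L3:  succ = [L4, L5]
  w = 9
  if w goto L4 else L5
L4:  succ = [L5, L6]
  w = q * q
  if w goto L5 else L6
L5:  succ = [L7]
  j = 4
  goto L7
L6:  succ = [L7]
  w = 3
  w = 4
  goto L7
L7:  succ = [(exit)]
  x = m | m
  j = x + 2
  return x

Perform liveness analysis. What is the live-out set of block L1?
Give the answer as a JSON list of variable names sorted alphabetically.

Block summaries:
  L0: def={j,q} ue=∅
  L1: def={j} ue=∅
  L2: def={m} ue=∅
  L3: def={w} ue=∅
  L4: def={w} ue={q}
  L5: def={j} ue=∅
  L6: def={w} ue=∅
  L7: def={j,x} ue={m}

Backward fixpoint:
  L0: in=∅ out={q}
  L1: in={q} out={q}
  L2: in={q} out={m,q}
  L3: in={m,q} out={m,q}
  L4: in={m,q} out={m}
  L5: in={m} out={m}
  L6: in={m} out={m}
  L7: in={m} out=∅

live-out(L1) = ["q"]

Answer: ["q"]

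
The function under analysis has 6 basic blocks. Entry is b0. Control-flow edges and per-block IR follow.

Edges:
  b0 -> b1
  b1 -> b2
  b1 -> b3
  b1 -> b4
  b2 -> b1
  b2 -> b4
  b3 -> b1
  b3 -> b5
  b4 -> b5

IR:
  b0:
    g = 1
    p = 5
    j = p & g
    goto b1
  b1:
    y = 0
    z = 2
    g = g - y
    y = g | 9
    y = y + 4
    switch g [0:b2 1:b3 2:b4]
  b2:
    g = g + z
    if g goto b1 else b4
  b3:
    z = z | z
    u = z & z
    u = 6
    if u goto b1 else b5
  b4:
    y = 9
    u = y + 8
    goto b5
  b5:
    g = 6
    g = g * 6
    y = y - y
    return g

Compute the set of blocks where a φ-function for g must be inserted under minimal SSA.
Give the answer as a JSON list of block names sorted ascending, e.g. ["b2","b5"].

Answer: ["b1", "b4", "b5"]

Analysis:
idom tree: b1←b0 b2←b1 b3←b1 b4←b1 b5←b1
Join-block Dom:
  b1: preds {b0,b2,b3}: {b0} ∩ {b0,b1,b2} ∩ {b0,b1,b3} = {b0}; idom=b0
  b4: preds {b1,b2}: {b0,b1} ∩ {b0,b1,b2} = {b0,b1}; idom=b1
  b5: preds {b3,b4}: {b0,b1,b3} ∩ {b0,b1,b4} = {b0,b1}; idom=b1

Frontier:
  b1←b0: walk · to b0
  b1←b2: walk b2→b1 to b0
  b1←b3: walk b3→b1 to b0
  b4←b1: walk · to b1
  b4←b2: walk b2 to b1
  b5←b3: walk b3 to b1
  b5←b4: walk b4 to b1
  b0: DF=∅
  b1: DF={b1}
  b2: DF={b1,b4}
  b3: DF={b1,b5}
  b4: DF={b5}
  b5: DF=∅

φ for g: defs {b0,b1,b2,b5}
  DF⁺ = {b1,b4,b5}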